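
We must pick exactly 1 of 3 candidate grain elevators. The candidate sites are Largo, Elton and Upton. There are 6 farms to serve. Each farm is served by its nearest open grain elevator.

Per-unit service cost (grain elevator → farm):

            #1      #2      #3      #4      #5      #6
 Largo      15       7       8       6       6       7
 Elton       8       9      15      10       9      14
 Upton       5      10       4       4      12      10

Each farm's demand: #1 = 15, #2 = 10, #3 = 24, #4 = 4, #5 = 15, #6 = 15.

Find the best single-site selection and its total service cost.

With exactly 1 open, each farm uses its cheapest among the chosen.
{Upton}: #1→Upton 5·15=75, #2→Upton 10·10=100, #3→Upton 4·24=96, #4→Upton 4·4=16, #5→Upton 12·15=180, #6→Upton 10·15=150. Service cost 617.
{Largo}: service cost 706
{Elton}: service cost 955
Among all 3 size-1 choices, {Upton} is lowest.

Choose Upton only; total service cost 617.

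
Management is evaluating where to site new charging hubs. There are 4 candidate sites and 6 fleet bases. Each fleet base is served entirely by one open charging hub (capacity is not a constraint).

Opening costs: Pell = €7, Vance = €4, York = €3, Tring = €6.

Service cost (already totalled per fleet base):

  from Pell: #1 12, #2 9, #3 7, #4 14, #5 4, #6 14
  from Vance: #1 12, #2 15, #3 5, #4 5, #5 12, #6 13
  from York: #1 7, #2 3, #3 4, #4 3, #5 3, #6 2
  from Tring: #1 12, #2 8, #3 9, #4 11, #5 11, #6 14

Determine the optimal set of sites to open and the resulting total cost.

Open York only; minimum total cost 25.

For any fixed open set, each fleet base goes to its cheapest open site; total = fixed + service.
{York}: #1→York 7, #2→York 3, #3→York 4, #4→York 3, #5→York 3, #6→York 2. Service 22; fixed 3; total 25.
{Vance, York}: service 22 + fixed 7 = 29
{York, Tring}: #1→York 7, #2→York 3, #3→York 4, #4→York 3, #5→York 3, #6→York 2. Service 22; fixed 9; total 31.
{Pell, Vance, York, Tring}: #1→York 7, #2→York 3, #3→York 4, #4→York 3, #5→York 3, #6→York 2. Service 22; fixed 20; total 42.
No other subset beats 25.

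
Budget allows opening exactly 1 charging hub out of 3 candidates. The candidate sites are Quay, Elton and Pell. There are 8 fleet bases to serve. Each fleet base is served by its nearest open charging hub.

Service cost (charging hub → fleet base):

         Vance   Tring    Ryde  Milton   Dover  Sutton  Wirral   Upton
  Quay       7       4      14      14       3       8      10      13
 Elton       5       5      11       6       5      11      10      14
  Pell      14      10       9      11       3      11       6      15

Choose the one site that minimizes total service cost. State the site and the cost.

With exactly 1 open, each fleet base uses its cheapest among the chosen.
{Elton}: Vance→Elton 5, Tring→Elton 5, Ryde→Elton 11, Milton→Elton 6, Dover→Elton 5, Sutton→Elton 11, Wirral→Elton 10, Upton→Elton 14. Service cost 67.
{Quay}: service cost 73
{Pell}: service cost 79
Among all 3 size-1 choices, {Elton} is lowest.

Choose Elton only; total service cost 67.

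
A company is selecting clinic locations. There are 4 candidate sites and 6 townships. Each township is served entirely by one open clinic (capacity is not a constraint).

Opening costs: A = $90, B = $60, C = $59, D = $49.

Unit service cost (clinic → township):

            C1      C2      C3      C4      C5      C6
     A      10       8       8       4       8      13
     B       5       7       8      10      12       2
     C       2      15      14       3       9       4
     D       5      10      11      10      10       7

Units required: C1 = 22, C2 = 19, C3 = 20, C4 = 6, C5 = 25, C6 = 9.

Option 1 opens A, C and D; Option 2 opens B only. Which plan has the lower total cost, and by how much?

Option 1 is cheaper by 33.

Option 1: {A, C, D}: C1→C 2·22=44, C2→A 8·19=152, C3→A 8·20=160, C4→C 3·6=18, C5→A 8·25=200, C6→C 4·9=36. Service 610; fixed 198; total 808.
Option 2: {B}: C1→B 5·22=110, C2→B 7·19=133, C3→B 8·20=160, C4→B 10·6=60, C5→B 12·25=300, C6→B 2·9=18. Service 781; fixed 60; total 841.
Difference: |808 − 841| = 33.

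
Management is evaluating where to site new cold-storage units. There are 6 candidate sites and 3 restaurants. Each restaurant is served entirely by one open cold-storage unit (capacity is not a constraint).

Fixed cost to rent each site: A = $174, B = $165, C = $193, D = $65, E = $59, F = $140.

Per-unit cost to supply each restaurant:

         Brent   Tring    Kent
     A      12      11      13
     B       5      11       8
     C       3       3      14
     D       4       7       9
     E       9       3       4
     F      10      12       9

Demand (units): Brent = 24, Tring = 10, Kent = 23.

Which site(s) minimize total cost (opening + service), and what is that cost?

For any fixed open set, each restaurant goes to its cheapest open site; total = fixed + service.
{D, E}: Brent→D 4·24=96, Tring→E 3·10=30, Kent→E 4·23=92. Service 218; fixed 124; total 342.
{E}: service 338 + fixed 59 = 397
{D}: Brent→D 4·24=96, Tring→D 7·10=70, Kent→D 9·23=207. Service 373; fixed 65; total 438.
{A, B, C, D, E, F}: Brent→C 3·24=72, Tring→C 3·10=30, Kent→E 4·23=92. Service 194; fixed 796; total 990.
No other subset beats 342.

Open D and E; minimum total cost 342.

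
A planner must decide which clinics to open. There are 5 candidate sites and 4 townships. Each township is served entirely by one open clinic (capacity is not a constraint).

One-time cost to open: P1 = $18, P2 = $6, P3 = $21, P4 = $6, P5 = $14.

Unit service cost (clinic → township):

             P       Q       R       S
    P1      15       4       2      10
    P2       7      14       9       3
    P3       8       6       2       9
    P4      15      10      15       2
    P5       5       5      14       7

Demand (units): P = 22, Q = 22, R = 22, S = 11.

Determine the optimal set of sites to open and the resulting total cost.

Open P1, P4 and P5; minimum total cost 302.

For any fixed open set, each township goes to its cheapest open site; total = fixed + service.
{P1, P4, P5}: P→P5 5·22=110, Q→P1 4·22=88, R→P1 2·22=44, S→P4 2·11=22. Service 264; fixed 38; total 302.
{P1, P2, P4, P5}: service 264 + fixed 44 = 308
{P1, P2, P5}: P→P5 5·22=110, Q→P1 4·22=88, R→P1 2·22=44, S→P2 3·11=33. Service 275; fixed 38; total 313.
{P1, P2, P3, P4, P5}: P→P5 5·22=110, Q→P1 4·22=88, R→P1 2·22=44, S→P4 2·11=22. Service 264; fixed 65; total 329.
No other subset beats 302.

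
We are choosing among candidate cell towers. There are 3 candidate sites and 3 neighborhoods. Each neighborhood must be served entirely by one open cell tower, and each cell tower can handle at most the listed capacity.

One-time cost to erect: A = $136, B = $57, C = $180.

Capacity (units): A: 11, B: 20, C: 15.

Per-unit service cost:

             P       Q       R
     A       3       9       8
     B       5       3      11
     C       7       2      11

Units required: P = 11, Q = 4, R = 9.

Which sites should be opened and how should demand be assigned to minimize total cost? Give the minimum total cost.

Open {A, B}: P→B 5·11=55, Q→B 3·4=12, R→A 8·9=72.
Loads: A carries 9/11, B carries 15/20. Service 139; fixed 193; total 332.
Next best feasible plan costs 337.

Minimum total cost: 332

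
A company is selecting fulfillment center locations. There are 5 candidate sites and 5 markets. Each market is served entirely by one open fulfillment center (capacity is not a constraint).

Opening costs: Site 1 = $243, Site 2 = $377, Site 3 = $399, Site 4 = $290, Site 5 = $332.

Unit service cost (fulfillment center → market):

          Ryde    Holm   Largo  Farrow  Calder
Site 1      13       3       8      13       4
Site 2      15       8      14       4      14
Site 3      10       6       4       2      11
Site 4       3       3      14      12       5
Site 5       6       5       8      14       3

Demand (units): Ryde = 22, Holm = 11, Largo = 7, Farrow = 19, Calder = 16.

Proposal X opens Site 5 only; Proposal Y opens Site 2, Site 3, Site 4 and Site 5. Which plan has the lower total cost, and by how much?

Proposal X: {Site 5}: Ryde→Site 5 6·22=132, Holm→Site 5 5·11=55, Largo→Site 5 8·7=56, Farrow→Site 5 14·19=266, Calder→Site 5 3·16=48. Service 557; fixed 332; total 889.
Proposal Y: {Site 2, Site 3, Site 4, Site 5}: Ryde→Site 4 3·22=66, Holm→Site 4 3·11=33, Largo→Site 3 4·7=28, Farrow→Site 3 2·19=38, Calder→Site 5 3·16=48. Service 213; fixed 1398; total 1611.
Difference: |889 − 1611| = 722.

Proposal X is cheaper by 722.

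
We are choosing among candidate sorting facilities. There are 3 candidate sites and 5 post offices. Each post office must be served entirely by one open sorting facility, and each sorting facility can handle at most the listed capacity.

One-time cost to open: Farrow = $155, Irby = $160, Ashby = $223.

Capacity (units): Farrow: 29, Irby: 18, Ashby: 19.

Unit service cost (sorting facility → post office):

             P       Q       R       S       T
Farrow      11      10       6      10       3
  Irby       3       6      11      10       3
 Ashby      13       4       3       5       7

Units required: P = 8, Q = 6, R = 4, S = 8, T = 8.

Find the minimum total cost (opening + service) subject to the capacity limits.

Minimum total cost: 503

Open {Farrow, Irby}: P→Irby 3·8=24, Q→Irby 6·6=36, R→Farrow 6·4=24, S→Farrow 10·8=80, T→Farrow 3·8=24.
Loads: Farrow carries 20/29, Irby carries 14/18. Service 188; fixed 315; total 503.
Next best feasible plan costs 507.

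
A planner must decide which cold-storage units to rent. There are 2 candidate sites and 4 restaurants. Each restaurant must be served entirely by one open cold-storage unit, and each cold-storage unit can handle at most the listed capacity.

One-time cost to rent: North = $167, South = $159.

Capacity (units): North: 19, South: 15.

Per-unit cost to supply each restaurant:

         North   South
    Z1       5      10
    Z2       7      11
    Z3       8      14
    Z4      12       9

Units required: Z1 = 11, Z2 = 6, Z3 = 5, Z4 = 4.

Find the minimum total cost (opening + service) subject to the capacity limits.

Minimum total cost: 523

Open {North, South}: Z1→North 5·11=55, Z2→South 11·6=66, Z3→North 8·5=40, Z4→South 9·4=36.
Loads: North carries 16/19, South carries 10/15. Service 197; fixed 326; total 523.
Next best feasible plan costs 529.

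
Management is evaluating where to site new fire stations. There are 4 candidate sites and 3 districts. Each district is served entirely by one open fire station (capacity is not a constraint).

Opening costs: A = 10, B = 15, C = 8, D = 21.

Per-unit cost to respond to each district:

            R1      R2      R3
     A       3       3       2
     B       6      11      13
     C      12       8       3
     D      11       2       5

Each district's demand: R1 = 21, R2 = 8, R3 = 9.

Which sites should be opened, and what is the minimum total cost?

Open A only; minimum total cost 115.

For any fixed open set, each district goes to its cheapest open site; total = fixed + service.
{A}: R1→A 3·21=63, R2→A 3·8=24, R3→A 2·9=18. Service 105; fixed 10; total 115.
{A, C}: service 105 + fixed 18 = 123
{A, D}: R1→A 3·21=63, R2→D 2·8=16, R3→A 2·9=18. Service 97; fixed 31; total 128.
{A, B, C, D}: service 97 + fixed 54 = 151
No other subset beats 115.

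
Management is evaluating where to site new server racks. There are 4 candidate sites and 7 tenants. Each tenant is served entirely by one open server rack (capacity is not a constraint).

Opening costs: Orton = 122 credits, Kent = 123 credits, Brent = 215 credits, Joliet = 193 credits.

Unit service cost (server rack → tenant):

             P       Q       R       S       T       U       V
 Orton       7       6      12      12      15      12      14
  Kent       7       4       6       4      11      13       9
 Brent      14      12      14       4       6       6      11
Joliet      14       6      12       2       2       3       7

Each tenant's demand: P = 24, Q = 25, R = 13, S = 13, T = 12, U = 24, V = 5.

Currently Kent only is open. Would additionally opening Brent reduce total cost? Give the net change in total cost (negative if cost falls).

Yes — net change −13 (cost falls by 13).

Current service cost with {Kent}: 887.
Adding Brent: each tenant re-picks its cheapest; new service cost 659, saving 228.
Extra fixed cost: 215. Net change = 215 − 228 = -13.
(Totals: 1010 → 997.)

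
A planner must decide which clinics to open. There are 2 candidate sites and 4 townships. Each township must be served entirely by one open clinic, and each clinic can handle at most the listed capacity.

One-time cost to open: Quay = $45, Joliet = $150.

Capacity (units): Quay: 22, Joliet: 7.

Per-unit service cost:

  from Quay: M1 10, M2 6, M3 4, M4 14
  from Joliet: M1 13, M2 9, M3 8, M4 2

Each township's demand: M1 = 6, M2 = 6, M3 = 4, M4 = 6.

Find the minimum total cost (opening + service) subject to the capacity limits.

Open {Quay}: M1→Quay 10·6=60, M2→Quay 6·6=36, M3→Quay 4·4=16, M4→Quay 14·6=84.
Loads: Quay carries 22/22. Service 196; fixed 45; total 241.
Next best feasible plan costs 319.

Minimum total cost: 241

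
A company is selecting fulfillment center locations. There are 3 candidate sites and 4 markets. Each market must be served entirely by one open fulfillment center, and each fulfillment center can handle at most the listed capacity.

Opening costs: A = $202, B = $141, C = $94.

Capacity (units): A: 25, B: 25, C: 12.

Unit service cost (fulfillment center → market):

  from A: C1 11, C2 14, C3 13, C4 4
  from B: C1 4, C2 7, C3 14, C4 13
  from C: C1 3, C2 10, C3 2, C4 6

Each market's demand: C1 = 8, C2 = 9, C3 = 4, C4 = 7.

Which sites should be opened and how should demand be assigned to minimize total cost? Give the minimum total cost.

Open {B, C}: C1→B 4·8=32, C2→B 7·9=63, C3→C 2·4=8, C4→C 6·7=42.
Loads: B carries 17/25, C carries 11/12. Service 145; fixed 235; total 380.
Next best feasible plan costs 421.

Minimum total cost: 380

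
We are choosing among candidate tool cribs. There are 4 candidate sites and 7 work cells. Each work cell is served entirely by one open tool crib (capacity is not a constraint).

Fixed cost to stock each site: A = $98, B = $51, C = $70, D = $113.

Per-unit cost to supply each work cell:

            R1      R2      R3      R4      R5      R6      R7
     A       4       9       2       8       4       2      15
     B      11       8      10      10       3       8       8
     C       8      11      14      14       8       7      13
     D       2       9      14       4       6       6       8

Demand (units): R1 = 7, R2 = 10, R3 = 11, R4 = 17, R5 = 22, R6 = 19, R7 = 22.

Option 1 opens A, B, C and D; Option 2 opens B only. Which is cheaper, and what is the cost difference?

Option 1: {A, B, C, D}: R1→D 2·7=14, R2→B 8·10=80, R3→A 2·11=22, R4→D 4·17=68, R5→B 3·22=66, R6→A 2·19=38, R7→B 8·22=176. Service 464; fixed 332; total 796.
Option 2: {B}: R1→B 11·7=77, R2→B 8·10=80, R3→B 10·11=110, R4→B 10·17=170, R5→B 3·22=66, R6→B 8·19=152, R7→B 8·22=176. Service 831; fixed 51; total 882.
Difference: |796 − 882| = 86.

Option 1 is cheaper by 86.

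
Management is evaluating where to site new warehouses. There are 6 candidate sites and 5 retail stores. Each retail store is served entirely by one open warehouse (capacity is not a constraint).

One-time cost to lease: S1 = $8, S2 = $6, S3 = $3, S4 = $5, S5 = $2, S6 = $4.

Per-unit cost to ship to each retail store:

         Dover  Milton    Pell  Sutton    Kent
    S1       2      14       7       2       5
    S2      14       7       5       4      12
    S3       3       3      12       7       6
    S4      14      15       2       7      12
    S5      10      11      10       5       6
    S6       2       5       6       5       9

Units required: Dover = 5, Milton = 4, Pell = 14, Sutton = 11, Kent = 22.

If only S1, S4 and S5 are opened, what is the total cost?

Each retail store is assigned to its cheapest site among the open ones.
{S1, S4, S5}: Dover→S1 2·5=10, Milton→S5 11·4=44, Pell→S4 2·14=28, Sutton→S1 2·11=22, Kent→S1 5·22=110. Service 214; fixed 15; total 229.

Total cost: 229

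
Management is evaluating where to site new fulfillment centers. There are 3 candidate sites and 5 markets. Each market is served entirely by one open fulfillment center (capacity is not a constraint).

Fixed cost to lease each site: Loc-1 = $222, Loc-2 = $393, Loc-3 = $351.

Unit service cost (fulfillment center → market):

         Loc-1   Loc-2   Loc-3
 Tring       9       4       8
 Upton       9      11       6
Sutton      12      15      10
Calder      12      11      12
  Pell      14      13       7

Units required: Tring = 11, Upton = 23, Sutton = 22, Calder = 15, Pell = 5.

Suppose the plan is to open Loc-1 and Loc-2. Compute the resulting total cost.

Each market is assigned to its cheapest site among the open ones.
{Loc-1, Loc-2}: Tring→Loc-2 4·11=44, Upton→Loc-1 9·23=207, Sutton→Loc-1 12·22=264, Calder→Loc-2 11·15=165, Pell→Loc-2 13·5=65. Service 745; fixed 615; total 1360.

Total cost: 1360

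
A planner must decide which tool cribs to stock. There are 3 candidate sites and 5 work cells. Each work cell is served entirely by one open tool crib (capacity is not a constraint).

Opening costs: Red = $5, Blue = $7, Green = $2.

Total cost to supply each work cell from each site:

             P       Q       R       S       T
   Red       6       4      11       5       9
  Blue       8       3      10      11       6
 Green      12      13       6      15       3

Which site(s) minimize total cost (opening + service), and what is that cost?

For any fixed open set, each work cell goes to its cheapest open site; total = fixed + service.
{Red, Green}: P→Red 6, Q→Red 4, R→Green 6, S→Red 5, T→Green 3. Service 24; fixed 7; total 31.
{Red, Blue, Green}: P→Red 6, Q→Blue 3, R→Green 6, S→Red 5, T→Green 3. Service 23; fixed 14; total 37.
{Red}: service 35 + fixed 5 = 40
{Green}: service 49 + fixed 2 = 51
No other subset beats 31.

Open Red and Green; minimum total cost 31.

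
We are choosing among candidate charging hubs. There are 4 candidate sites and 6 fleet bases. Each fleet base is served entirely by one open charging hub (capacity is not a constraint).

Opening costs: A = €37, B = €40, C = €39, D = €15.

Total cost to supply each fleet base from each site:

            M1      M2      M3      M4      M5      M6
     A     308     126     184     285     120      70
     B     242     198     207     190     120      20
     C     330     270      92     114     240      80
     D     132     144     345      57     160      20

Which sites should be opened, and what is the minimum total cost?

Open A, C and D; minimum total cost 638.

For any fixed open set, each fleet base goes to its cheapest open site; total = fixed + service.
{A, C, D}: M1→D 132, M2→A 126, M3→C 92, M4→D 57, M5→A 120, M6→D 20. Service 547; fixed 91; total 638.
{B, C, D}: service 565 + fixed 94 = 659
{C, D}: M1→D 132, M2→D 144, M3→C 92, M4→D 57, M5→D 160, M6→D 20. Service 605; fixed 54; total 659.
{A, B, C, D}: M1→D 132, M2→A 126, M3→C 92, M4→D 57, M5→A 120, M6→B 20. Service 547; fixed 131; total 678.
(All 15 nonempty subsets were checked; A, C and D is lowest.)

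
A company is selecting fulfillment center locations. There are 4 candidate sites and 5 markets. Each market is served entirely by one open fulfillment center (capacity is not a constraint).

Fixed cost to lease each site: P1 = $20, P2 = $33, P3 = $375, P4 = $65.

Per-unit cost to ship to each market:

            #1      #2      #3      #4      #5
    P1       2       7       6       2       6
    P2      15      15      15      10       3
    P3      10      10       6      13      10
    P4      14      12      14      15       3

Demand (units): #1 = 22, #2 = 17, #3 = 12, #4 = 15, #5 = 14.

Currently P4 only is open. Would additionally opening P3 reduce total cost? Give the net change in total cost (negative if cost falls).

No — net change +127 (cost rises by 127).

Current service cost with {P4}: 947.
Adding P3: each market re-picks its cheapest; new service cost 699, saving 248.
Extra fixed cost: 375. Net change = 375 − 248 = 127.
(Totals: 1012 → 1139.)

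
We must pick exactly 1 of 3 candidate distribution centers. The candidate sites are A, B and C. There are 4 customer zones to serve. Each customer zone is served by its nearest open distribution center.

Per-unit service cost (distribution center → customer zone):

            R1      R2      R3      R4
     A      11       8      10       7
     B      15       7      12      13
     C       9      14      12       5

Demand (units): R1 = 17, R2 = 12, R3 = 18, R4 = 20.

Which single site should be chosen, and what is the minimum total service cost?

Choose A only; total service cost 603.

With exactly 1 open, each customer zone uses its cheapest among the chosen.
{A}: R1→A 11·17=187, R2→A 8·12=96, R3→A 10·18=180, R4→A 7·20=140. Service cost 603.
{C}: service cost 637
{B}: service cost 815
Among all 3 size-1 choices, {A} is lowest.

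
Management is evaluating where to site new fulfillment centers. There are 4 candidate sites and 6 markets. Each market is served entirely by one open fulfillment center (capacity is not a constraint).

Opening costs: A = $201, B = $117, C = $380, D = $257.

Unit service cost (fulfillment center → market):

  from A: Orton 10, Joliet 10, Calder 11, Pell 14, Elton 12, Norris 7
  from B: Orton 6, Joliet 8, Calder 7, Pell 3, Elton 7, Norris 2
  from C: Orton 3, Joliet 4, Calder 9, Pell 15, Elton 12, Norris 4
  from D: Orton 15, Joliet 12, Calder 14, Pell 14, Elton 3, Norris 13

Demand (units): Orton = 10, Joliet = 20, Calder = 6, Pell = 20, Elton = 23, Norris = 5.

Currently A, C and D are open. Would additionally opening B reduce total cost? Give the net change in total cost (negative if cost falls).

Yes — net change −125 (cost falls by 125).

Current service cost with {A, C, D}: 533.
Adding B: each market re-picks its cheapest; new service cost 291, saving 242.
Extra fixed cost: 117. Net change = 117 − 242 = -125.
(Totals: 1371 → 1246.)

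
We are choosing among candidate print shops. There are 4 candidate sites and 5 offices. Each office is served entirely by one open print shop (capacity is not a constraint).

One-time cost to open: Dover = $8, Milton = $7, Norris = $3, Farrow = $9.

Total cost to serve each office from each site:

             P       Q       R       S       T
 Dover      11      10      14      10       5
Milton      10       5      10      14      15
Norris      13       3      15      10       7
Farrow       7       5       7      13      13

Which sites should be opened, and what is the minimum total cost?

Open Norris and Farrow; minimum total cost 46.

For any fixed open set, each office goes to its cheapest open site; total = fixed + service.
{Norris, Farrow}: P→Farrow 7, Q→Norris 3, R→Farrow 7, S→Norris 10, T→Norris 7. Service 34; fixed 12; total 46.
{Milton, Norris}: P→Milton 10, Q→Norris 3, R→Milton 10, S→Norris 10, T→Norris 7. Service 40; fixed 10; total 50.
{Dover, Farrow}: P→Farrow 7, Q→Farrow 5, R→Farrow 7, S→Dover 10, T→Dover 5. Service 34; fixed 17; total 51.
{Dover, Milton, Norris, Farrow}: P→Farrow 7, Q→Norris 3, R→Farrow 7, S→Dover 10, T→Dover 5. Service 32; fixed 27; total 59.
No other subset beats 46.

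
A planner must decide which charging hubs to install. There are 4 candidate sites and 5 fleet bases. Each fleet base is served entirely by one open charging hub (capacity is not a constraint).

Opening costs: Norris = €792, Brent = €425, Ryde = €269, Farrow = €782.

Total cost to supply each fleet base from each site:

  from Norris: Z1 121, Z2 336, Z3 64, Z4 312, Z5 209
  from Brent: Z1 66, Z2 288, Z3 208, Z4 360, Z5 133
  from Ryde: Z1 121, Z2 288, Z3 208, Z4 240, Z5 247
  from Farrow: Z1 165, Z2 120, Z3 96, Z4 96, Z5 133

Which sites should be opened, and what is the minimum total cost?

Open Ryde only; minimum total cost 1373.

For any fixed open set, each fleet base goes to its cheapest open site; total = fixed + service.
{Ryde}: Z1→Ryde 121, Z2→Ryde 288, Z3→Ryde 208, Z4→Ryde 240, Z5→Ryde 247. Service 1104; fixed 269; total 1373.
{Farrow}: service 610 + fixed 782 = 1392
{Brent}: service 1055 + fixed 425 = 1480
{Norris, Brent, Ryde, Farrow}: service 479 + fixed 2268 = 2747
No other subset beats 1373.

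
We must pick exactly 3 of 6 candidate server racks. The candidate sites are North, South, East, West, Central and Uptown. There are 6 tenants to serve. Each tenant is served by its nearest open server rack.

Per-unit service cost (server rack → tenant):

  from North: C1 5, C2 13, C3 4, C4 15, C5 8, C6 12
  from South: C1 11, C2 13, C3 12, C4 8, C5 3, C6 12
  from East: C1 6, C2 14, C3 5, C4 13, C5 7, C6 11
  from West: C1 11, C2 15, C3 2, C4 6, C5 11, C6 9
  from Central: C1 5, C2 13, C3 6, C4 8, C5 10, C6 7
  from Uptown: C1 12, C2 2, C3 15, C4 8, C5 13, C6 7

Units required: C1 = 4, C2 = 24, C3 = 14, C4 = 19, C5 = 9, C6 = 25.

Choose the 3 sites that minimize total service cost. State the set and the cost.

Choose South, West and Uptown; total service cost 436.

With exactly 3 open, each tenant uses its cheapest among the chosen.
{South, West, Uptown}: C1→South 11·4=44, C2→Uptown 2·24=48, C3→West 2·14=28, C4→West 6·19=114, C5→South 3·9=27, C6→Uptown 7·25=175. Service cost 436.
{East, West, Uptown}: service cost 452
{North, West, Uptown}: service cost 457
Among all 20 size-3 choices, {South, West, Uptown} is lowest.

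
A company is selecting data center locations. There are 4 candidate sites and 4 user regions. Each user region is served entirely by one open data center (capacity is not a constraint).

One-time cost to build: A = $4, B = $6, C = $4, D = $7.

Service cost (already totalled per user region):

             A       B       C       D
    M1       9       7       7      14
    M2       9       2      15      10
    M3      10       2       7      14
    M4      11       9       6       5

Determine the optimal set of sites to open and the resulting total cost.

For any fixed open set, each user region goes to its cheapest open site; total = fixed + service.
{B}: M1→B 7, M2→B 2, M3→B 2, M4→B 9. Service 20; fixed 6; total 26.
{B, C}: service 17 + fixed 10 = 27
{B, D}: service 16 + fixed 13 = 29
{A, B, C, D}: service 16 + fixed 21 = 37
No other subset beats 26.

Open B only; minimum total cost 26.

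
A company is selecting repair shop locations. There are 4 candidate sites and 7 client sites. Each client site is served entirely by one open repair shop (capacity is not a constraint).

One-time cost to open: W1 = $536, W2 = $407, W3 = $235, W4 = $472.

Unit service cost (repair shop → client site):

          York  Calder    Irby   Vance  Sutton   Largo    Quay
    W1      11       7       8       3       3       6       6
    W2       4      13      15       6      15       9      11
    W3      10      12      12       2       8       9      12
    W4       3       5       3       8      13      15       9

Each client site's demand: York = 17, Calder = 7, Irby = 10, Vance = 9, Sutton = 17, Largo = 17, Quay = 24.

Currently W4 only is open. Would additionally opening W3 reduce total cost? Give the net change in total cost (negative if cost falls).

Current service cost with {W4}: 880.
Adding W3: each client site re-picks its cheapest; new service cost 639, saving 241.
Extra fixed cost: 235. Net change = 235 − 241 = -6.
(Totals: 1352 → 1346.)

Yes — net change −6 (cost falls by 6).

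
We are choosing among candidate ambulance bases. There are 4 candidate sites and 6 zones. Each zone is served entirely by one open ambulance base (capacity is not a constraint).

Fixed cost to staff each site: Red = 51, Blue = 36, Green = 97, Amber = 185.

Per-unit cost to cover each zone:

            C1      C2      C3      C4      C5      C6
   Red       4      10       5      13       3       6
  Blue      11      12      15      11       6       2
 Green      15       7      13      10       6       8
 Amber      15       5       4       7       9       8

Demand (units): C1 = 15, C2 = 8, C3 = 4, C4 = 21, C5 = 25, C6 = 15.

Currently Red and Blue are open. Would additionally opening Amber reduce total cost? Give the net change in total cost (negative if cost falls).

No — net change +57 (cost rises by 57).

Current service cost with {Red, Blue}: 496.
Adding Amber: each zone re-picks its cheapest; new service cost 368, saving 128.
Extra fixed cost: 185. Net change = 185 − 128 = 57.
(Totals: 583 → 640.)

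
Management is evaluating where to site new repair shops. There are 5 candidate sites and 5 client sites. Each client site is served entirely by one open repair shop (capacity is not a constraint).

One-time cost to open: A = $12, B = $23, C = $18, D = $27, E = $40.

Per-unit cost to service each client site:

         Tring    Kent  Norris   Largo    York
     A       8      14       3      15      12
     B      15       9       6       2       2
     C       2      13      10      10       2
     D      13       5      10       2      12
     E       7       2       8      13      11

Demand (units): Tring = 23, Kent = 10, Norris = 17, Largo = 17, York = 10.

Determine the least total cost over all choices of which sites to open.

Minimum total cost: 258

For any fixed open set, each client site goes to its cheapest open site; total = fixed + service.
{A, C, D}: Tring→C 2·23=46, Kent→D 5·10=50, Norris→A 3·17=51, Largo→D 2·17=34, York→C 2·10=20. Service 201; fixed 57; total 258.
{A, B, C, E}: Tring→C 2·23=46, Kent→E 2·10=20, Norris→A 3·17=51, Largo→B 2·17=34, York→B 2·10=20. Service 171; fixed 93; total 264.
{A, C, D, E}: service 171 + fixed 97 = 268
{A, B, C, D, E}: Tring→C 2·23=46, Kent→E 2·10=20, Norris→A 3·17=51, Largo→B 2·17=34, York→B 2·10=20. Service 171; fixed 120; total 291.
No other subset beats 258.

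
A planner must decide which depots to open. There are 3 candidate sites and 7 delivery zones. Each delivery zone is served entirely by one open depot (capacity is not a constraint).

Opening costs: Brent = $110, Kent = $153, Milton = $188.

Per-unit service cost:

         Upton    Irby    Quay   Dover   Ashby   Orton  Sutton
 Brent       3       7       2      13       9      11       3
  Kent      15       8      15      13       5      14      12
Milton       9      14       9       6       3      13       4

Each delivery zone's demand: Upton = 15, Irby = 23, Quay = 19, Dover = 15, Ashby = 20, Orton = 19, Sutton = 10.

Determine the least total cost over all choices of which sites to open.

For any fixed open set, each delivery zone goes to its cheapest open site; total = fixed + service.
{Brent, Milton}: Upton→Brent 3·15=45, Irby→Brent 7·23=161, Quay→Brent 2·19=38, Dover→Milton 6·15=90, Ashby→Milton 3·20=60, Orton→Brent 11·19=209, Sutton→Brent 3·10=30. Service 633; fixed 298; total 931.
{Brent}: Upton→Brent 3·15=45, Irby→Brent 7·23=161, Quay→Brent 2·19=38, Dover→Brent 13·15=195, Ashby→Brent 9·20=180, Orton→Brent 11·19=209, Sutton→Brent 3·10=30. Service 858; fixed 110; total 968.
{Brent, Kent}: service 778 + fixed 263 = 1041
{Brent, Kent, Milton}: Upton→Brent 3·15=45, Irby→Brent 7·23=161, Quay→Brent 2·19=38, Dover→Milton 6·15=90, Ashby→Milton 3·20=60, Orton→Brent 11·19=209, Sutton→Brent 3·10=30. Service 633; fixed 451; total 1084.
No other subset beats 931.

Minimum total cost: 931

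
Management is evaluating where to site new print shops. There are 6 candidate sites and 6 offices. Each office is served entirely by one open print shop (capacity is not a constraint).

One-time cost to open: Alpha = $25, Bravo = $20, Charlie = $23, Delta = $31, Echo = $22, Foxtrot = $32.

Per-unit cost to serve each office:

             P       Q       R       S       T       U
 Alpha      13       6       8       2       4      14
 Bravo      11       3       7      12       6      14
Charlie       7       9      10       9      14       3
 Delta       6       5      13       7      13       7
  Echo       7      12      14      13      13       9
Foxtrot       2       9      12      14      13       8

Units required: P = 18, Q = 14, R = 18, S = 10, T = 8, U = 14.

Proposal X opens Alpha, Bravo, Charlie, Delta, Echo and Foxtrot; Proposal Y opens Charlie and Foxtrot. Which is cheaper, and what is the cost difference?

Proposal X is cheaper by 182.

Proposal X: {Alpha, Bravo, Charlie, Delta, Echo, Foxtrot}: P→Foxtrot 2·18=36, Q→Bravo 3·14=42, R→Bravo 7·18=126, S→Alpha 2·10=20, T→Alpha 4·8=32, U→Charlie 3·14=42. Service 298; fixed 153; total 451.
Proposal Y: {Charlie, Foxtrot}: P→Foxtrot 2·18=36, Q→Charlie 9·14=126, R→Charlie 10·18=180, S→Charlie 9·10=90, T→Foxtrot 13·8=104, U→Charlie 3·14=42. Service 578; fixed 55; total 633.
Difference: |451 − 633| = 182.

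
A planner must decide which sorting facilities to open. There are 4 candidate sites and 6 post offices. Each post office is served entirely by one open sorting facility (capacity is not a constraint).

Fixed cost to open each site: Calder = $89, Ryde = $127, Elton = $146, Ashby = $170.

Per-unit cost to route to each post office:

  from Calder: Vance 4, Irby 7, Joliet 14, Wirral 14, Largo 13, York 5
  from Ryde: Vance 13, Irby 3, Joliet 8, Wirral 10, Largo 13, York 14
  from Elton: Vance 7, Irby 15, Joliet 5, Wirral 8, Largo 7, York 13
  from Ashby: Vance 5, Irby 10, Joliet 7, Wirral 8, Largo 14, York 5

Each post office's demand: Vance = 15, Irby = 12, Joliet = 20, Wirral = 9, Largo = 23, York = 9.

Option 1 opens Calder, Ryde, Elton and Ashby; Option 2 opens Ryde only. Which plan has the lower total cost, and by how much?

Option 1 is cheaper by 27.

Option 1: {Calder, Ryde, Elton, Ashby}: Vance→Calder 4·15=60, Irby→Ryde 3·12=36, Joliet→Elton 5·20=100, Wirral→Elton 8·9=72, Largo→Elton 7·23=161, York→Calder 5·9=45. Service 474; fixed 532; total 1006.
Option 2: {Ryde}: Vance→Ryde 13·15=195, Irby→Ryde 3·12=36, Joliet→Ryde 8·20=160, Wirral→Ryde 10·9=90, Largo→Ryde 13·23=299, York→Ryde 14·9=126. Service 906; fixed 127; total 1033.
Difference: |1006 − 1033| = 27.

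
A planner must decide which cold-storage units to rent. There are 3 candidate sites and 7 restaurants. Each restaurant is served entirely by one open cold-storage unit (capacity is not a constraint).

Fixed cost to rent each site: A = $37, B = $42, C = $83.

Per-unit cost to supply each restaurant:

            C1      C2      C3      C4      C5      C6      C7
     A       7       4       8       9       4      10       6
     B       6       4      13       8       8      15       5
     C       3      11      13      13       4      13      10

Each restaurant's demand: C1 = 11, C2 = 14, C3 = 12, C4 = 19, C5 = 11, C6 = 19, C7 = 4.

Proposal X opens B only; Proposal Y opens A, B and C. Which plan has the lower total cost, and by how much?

Proposal Y is cheaper by 112.

Proposal X: {B}: C1→B 6·11=66, C2→B 4·14=56, C3→B 13·12=156, C4→B 8·19=152, C5→B 8·11=88, C6→B 15·19=285, C7→B 5·4=20. Service 823; fixed 42; total 865.
Proposal Y: {A, B, C}: C1→C 3·11=33, C2→A 4·14=56, C3→A 8·12=96, C4→B 8·19=152, C5→A 4·11=44, C6→A 10·19=190, C7→B 5·4=20. Service 591; fixed 162; total 753.
Difference: |865 − 753| = 112.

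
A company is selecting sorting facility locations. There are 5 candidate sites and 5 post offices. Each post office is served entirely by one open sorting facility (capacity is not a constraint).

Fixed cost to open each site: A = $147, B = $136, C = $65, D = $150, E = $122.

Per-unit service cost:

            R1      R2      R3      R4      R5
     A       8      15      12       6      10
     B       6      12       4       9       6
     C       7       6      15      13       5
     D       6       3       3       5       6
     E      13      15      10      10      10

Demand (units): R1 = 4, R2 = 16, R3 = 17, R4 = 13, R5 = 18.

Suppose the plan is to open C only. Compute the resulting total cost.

Each post office is assigned to its cheapest site among the open ones.
{C}: R1→C 7·4=28, R2→C 6·16=96, R3→C 15·17=255, R4→C 13·13=169, R5→C 5·18=90. Service 638; fixed 65; total 703.

Total cost: 703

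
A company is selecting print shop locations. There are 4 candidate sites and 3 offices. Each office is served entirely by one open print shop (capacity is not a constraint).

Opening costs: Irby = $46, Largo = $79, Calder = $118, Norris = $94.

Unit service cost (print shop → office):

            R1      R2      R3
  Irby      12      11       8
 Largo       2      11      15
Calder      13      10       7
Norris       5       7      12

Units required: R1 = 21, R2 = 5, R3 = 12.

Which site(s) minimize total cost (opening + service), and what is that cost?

Open Irby and Largo; minimum total cost 318.

For any fixed open set, each office goes to its cheapest open site; total = fixed + service.
{Irby, Largo}: R1→Largo 2·21=42, R2→Irby 11·5=55, R3→Irby 8·12=96. Service 193; fixed 125; total 318.
{Largo}: service 277 + fixed 79 = 356
{Largo, Calder}: R1→Largo 2·21=42, R2→Calder 10·5=50, R3→Calder 7·12=84. Service 176; fixed 197; total 373.
{Irby, Largo, Calder, Norris}: R1→Largo 2·21=42, R2→Norris 7·5=35, R3→Calder 7·12=84. Service 161; fixed 337; total 498.
(All 15 nonempty subsets were checked; Irby and Largo is lowest.)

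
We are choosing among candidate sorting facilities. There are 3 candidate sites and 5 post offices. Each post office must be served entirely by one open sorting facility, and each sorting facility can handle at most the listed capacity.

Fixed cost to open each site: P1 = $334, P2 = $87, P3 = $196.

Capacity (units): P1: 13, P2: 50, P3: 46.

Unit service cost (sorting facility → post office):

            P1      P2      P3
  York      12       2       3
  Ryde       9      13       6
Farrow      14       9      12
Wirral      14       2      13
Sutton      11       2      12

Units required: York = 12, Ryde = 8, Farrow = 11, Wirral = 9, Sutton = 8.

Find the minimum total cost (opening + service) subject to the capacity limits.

Minimum total cost: 348

Open {P2}: York→P2 2·12=24, Ryde→P2 13·8=104, Farrow→P2 9·11=99, Wirral→P2 2·9=18, Sutton→P2 2·8=16.
Loads: P2 carries 48/50. Service 261; fixed 87; total 348.
Next best feasible plan costs 488.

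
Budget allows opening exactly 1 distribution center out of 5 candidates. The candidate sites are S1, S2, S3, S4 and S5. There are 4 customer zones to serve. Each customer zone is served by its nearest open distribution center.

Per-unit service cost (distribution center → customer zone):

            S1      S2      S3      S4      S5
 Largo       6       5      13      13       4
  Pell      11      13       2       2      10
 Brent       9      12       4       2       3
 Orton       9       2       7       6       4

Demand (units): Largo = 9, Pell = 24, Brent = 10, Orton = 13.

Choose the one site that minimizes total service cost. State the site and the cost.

Choose S4 only; total service cost 263.

With exactly 1 open, each customer zone uses its cheapest among the chosen.
{S4}: Largo→S4 13·9=117, Pell→S4 2·24=48, Brent→S4 2·10=20, Orton→S4 6·13=78. Service cost 263.
{S3}: service cost 296
{S5}: service cost 358
Among all 5 size-1 choices, {S4} is lowest.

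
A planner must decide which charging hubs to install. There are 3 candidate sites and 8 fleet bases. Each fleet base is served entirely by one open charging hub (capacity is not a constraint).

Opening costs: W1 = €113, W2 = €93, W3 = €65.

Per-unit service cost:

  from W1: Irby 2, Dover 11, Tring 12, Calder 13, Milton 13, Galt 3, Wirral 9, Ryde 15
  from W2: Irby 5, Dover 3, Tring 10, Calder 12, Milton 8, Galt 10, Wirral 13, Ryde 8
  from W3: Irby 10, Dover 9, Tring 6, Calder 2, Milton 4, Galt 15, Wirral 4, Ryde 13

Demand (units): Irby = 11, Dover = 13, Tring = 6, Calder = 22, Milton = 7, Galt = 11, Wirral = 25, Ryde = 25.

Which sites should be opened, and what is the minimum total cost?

Open W2 and W3; minimum total cost 770.

For any fixed open set, each fleet base goes to its cheapest open site; total = fixed + service.
{W2, W3}: Irby→W2 5·11=55, Dover→W2 3·13=39, Tring→W3 6·6=36, Calder→W3 2·22=44, Milton→W3 4·7=28, Galt→W2 10·11=110, Wirral→W3 4·25=100, Ryde→W2 8·25=200. Service 612; fixed 158; total 770.
{W1, W2, W3}: service 502 + fixed 271 = 773
{W1, W3}: service 705 + fixed 178 = 883
{W3}: service 925 + fixed 65 = 990
(All 7 nonempty subsets were checked; W2 and W3 is lowest.)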